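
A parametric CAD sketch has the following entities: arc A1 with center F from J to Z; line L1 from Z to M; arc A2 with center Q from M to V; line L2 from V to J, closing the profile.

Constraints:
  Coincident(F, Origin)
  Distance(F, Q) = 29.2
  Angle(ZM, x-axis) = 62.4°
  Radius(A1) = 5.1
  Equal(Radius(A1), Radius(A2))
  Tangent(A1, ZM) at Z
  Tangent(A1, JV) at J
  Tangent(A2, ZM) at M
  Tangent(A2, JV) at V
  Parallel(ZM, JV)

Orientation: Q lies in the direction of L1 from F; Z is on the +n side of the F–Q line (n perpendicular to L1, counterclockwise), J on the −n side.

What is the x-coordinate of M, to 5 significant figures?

9.0086

The slot axis is L1's direction at 62.4°, so u = (cos 62.4°, sin 62.4°) = (0.46330, 0.88620) and n = (−sin 62.4°, cos 62.4°) = (-0.88620, 0.46330). F is at the origin and Q lies 29.2 along u from F, so Q = 29.2·u = (13.528, 25.877). Tangency of A1 to both parallel lines with radius 5.1 puts Z and J at F ± 5.1·n: Z = (-4.5196, 2.3628), J = (4.5196, -2.3628). Equal radii place M and V the same way about Q: M = Q + 5.1·n = (9.0086, 28.240), V = Q − 5.1·n = (18.048, 23.514). So M.x = 9.0086.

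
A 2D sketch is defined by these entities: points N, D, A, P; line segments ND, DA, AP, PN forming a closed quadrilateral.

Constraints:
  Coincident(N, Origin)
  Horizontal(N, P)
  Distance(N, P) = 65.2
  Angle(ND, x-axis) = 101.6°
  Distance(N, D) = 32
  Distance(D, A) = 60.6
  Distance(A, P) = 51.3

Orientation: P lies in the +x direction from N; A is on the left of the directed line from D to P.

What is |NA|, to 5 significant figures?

71.306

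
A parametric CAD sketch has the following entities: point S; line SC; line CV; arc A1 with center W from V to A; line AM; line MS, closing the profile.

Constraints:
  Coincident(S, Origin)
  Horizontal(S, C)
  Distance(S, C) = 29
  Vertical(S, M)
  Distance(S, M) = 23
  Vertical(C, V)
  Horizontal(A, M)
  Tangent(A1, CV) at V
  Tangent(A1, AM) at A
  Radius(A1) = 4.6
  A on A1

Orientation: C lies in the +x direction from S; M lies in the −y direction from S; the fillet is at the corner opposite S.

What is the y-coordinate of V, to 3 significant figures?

-18.4

The virtual corner opposite S is at (29.0, -23.0). Since A1 is tangent to CV there, WV ⟂ CV and tangency of A1 to AM means the radius WA is perpendicular to AM, with radius 4.6, so the center W sits 4.6 in from both sides at W = (24.4, -18.4). That places the tangent points at V = (29.0, -18.4) on CV and A = (24.4, -23.0) on AM. So V.y = -18.4.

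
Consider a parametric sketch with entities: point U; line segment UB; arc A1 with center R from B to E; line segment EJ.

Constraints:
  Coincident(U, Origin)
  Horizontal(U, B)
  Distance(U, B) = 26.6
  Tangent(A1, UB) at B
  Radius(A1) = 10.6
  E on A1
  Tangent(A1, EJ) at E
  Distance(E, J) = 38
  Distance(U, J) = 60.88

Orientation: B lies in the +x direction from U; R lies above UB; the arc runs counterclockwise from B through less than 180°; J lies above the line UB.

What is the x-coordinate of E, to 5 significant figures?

37.197

Checks: |RE| = 10.60 ✓; ∠(RE, EJ) = 90.00° ✓; |EJ| = 38.00 ✓; |UJ| = 60.88 ✓.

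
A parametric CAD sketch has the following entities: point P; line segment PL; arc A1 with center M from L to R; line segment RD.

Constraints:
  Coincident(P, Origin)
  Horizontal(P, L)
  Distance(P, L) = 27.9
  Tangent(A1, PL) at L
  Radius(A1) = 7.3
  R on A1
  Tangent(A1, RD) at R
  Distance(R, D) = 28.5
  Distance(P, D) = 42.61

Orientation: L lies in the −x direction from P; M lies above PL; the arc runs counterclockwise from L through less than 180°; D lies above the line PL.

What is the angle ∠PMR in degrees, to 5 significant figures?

18.367°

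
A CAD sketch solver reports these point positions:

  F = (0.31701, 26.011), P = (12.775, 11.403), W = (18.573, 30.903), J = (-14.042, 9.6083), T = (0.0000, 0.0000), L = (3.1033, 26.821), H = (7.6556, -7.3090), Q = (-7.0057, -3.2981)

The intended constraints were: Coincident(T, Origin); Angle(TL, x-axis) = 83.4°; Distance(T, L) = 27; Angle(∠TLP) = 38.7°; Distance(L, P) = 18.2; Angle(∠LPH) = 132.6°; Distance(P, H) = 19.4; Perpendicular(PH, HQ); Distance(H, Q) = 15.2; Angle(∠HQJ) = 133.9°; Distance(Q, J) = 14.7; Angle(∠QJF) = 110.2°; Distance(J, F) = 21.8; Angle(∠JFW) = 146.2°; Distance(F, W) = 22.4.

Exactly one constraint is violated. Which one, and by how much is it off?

Distance(F, W) = 22.4 — off by 3.50.

T = (0.00, 0.00) ✓; TL at 83.40° ✓; |TL| = 27.00 ✓; ∠TLP = 38.70° ✓; |LP| = 18.20 ✓; ∠LPH = 132.6° ✓; |PH| = 19.40 ✓; ∠(PH, HQ) = 90.00° ✓; |HQ| = 15.20 ✓; ∠HQJ = 133.9° ✓; |QJ| = 14.70 ✓; ∠QJF = 110.2° ✓; |JF| = 21.80 ✓; ∠JFW = 146.2° ✓; |FW| = 18.90 ✗.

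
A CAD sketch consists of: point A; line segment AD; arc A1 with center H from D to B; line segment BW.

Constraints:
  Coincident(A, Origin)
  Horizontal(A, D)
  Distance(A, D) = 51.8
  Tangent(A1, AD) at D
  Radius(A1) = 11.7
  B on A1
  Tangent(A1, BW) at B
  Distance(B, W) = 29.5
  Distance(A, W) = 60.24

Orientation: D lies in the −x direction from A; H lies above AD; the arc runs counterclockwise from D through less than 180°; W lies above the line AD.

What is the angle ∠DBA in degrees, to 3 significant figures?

115°

A is at the origin; AD is horizontal with |AD| = 51.8 and D on the −x side, so D = (-51.8, 0.00). The tangent condition forces HD to be normal to AD, so H = D + (0, 11.7) = (-51.8, 11.7). Since HB ⟂ BW (tangency), |HW| = √(11.7² + 29.5²) = 31.7 regardless of where B sits on A1. So W lies on both circle(A, 60.24) and circle(H, 31.7); the above-AD intersection is W = (-43.0, 42.2). B is the foot of the tangent from W: B = (-40.2, 12.8).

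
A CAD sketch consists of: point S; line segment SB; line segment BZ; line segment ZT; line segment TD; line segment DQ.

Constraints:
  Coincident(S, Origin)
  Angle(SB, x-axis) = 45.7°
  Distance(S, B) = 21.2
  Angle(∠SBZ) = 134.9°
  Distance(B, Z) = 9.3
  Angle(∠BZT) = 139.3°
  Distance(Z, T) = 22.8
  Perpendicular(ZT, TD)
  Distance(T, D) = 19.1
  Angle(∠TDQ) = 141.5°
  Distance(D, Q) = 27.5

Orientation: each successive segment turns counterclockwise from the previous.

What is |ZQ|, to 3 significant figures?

41.0

ZT is perpendicular to TD, so TD runs at -138°; with |TD| = 19.1, D = (-14.7, 28.9). ∠TDQ = 141.5° gives DQ at -100° from the x-axis; with |DQ| = 27.5, Q = (-19.5, 1.81). Then |ZQ| = |Q − Z| = 41.0.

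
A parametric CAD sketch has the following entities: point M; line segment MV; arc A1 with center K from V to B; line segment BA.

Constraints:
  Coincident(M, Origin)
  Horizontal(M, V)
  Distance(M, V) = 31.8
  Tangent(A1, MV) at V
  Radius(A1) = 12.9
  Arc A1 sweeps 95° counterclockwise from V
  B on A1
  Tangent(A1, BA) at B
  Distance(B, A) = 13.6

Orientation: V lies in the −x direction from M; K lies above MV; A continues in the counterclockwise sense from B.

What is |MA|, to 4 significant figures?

34.14

On A1, V sits at bearing -90° from K; a 95° counterclockwise sweep puts B at bearing 5°, so B = K + 12.9·(cos 5°, sin 5°) = (-18.95, 14.02). The tangent condition forces KB to be normal to BA, so BA runs along (−sin 5°, cos 5°); with |BA| = 13.6, A = (-20.13, 27.57). Then |MA| = |A − M| = 34.14.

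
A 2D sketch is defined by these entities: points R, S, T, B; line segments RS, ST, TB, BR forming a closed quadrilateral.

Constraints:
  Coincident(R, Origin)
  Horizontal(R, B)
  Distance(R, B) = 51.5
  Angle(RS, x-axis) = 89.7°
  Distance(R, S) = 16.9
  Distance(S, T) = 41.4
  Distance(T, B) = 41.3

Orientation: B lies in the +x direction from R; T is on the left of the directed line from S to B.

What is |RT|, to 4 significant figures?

52.19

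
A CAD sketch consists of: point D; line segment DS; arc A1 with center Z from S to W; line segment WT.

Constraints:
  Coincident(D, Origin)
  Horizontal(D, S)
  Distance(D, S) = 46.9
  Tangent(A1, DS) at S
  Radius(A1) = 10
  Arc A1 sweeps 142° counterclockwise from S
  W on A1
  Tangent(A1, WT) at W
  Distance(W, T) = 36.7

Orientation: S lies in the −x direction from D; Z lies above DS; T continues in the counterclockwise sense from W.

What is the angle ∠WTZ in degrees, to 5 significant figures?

15.242°

D is at the origin; D and S share the same y with |DS| = 46.9 and S on the −x side, so S = (-46.900, 0.0000). Tangency of A1 to DS means the radius ZS is perpendicular to DS, so Z = S + (0, 10) = (-46.900, 10.000). On A1, S sits at bearing -90° from Z; a 142° counterclockwise sweep puts W at bearing 52°, so W = Z + 10.0·(cos 52°, sin 52°) = (-40.743, 17.880). The tangent condition forces ZW to be normal to WT, so WT runs along (−sin 52°, cos 52°); with |WT| = 36.7, T = (-69.663, 40.475). Then cos ∠WTZ = TW·TZ / (|TW||TZ|), giving 15.242°.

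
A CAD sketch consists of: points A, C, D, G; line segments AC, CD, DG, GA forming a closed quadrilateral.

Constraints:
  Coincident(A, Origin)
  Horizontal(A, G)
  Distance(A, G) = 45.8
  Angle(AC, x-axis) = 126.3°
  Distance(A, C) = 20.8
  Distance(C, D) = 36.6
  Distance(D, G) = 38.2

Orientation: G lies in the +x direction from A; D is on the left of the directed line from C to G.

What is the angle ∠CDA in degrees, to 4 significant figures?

32.84°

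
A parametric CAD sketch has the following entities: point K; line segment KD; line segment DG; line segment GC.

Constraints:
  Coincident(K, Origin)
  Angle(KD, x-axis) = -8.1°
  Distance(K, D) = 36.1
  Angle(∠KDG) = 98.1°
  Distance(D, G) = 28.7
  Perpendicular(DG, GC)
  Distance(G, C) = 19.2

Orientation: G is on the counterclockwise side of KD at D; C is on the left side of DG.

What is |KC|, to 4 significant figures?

37.62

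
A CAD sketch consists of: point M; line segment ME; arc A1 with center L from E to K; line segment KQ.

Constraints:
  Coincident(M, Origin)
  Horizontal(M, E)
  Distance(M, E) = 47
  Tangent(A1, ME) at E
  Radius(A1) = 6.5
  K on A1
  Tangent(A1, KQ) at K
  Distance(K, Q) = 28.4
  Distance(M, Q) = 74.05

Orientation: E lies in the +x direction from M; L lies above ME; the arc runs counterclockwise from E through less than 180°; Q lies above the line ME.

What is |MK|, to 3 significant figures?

52.1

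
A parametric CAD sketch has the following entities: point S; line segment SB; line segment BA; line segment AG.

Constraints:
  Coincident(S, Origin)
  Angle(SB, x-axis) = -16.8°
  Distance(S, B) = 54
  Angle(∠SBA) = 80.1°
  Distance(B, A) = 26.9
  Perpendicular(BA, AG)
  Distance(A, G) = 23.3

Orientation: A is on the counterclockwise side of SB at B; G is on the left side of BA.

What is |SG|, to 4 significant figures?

34.70

S is at the origin; SB runs at -16.8° with length 54.0, so B = 54.0·(cos -16.8°, sin -16.8°) = (51.70, -15.61). ∠SBA = 80.1°, so BA runs at -16.8° + (180° − 80.1°) = 83.10° from the x-axis; with |BA| = 26.9, A = B + 26.9·(cos 83.10°, sin 83.10°) = (54.93, 11.10). The perpendicularity gives AG at right angles to BA; with |AG| = 23.3 on the left of BA, G = A + 23.3·(-0.9928, 0.1201) = (31.80, 13.90). Then |SG| = |G − S| = 34.70.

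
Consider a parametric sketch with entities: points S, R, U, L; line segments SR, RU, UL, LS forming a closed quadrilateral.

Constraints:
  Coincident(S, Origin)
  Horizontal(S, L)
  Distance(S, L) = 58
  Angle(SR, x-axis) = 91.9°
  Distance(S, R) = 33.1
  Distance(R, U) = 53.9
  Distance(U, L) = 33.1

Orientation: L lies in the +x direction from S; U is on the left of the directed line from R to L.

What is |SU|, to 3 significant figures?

62.1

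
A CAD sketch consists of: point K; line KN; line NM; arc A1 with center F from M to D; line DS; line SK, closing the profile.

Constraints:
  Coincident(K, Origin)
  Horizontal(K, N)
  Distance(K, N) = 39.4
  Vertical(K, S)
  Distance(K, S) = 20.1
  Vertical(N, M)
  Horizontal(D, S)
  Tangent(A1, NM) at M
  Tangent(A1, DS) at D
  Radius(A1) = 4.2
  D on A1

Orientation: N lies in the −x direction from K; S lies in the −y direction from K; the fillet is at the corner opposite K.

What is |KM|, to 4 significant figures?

42.49

The virtual corner opposite K is at (-39.40, -20.10). Tangency of A1 to NM means the radius FM is perpendicular to NM and A1 meets DS tangentially, so FD is at right angles to DS, with radius 4.2, so the center F sits 4.2 in from both sides at F = (-35.20, -15.90). That places the tangent points at M = (-39.40, -15.90) on NM and D = (-35.20, -20.10) on DS. Then |KM| = |M − K| = 42.49.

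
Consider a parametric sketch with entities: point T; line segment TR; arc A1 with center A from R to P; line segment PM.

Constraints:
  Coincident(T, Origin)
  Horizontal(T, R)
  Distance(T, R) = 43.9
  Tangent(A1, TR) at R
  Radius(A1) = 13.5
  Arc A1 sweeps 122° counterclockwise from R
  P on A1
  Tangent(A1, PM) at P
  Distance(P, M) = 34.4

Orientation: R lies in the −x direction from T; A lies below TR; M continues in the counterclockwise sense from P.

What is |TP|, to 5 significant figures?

59.077

T is at the origin; T and R share the same y with |TR| = 43.9 and R on the −x side, so R = (-43.900, 0.0000). A1 meets TR tangentially, so AR is at right angles to TR, so A = R + (0, -13.5) = (-43.900, -13.500). On A1, R sits at bearing 90° from A; a 122° counterclockwise sweep puts P at bearing 212°, so P = A + 13.5·(cos 212°, sin 212°) = (-55.349, -20.654). Then |TP| = |P − T| = 59.077.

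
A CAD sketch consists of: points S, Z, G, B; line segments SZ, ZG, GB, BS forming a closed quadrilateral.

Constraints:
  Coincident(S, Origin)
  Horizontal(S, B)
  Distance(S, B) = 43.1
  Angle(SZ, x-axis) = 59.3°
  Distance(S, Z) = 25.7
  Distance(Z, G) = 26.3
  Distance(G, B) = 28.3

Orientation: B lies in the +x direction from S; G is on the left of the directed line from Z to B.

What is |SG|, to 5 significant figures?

47.794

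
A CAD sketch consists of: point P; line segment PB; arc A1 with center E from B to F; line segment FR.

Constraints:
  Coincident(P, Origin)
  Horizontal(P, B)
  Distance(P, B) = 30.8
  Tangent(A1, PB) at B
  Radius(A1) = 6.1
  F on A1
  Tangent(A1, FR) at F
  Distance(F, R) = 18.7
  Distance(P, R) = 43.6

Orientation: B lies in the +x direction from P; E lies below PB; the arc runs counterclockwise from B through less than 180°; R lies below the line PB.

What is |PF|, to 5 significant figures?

27.289

Checks: |EB| = 6.100 ✓; |EF| = 6.100 ✓; ∠(EF, FR) = 90.00° ✓; |FR| = 18.70 ✓; |PR| = 43.60 ✓.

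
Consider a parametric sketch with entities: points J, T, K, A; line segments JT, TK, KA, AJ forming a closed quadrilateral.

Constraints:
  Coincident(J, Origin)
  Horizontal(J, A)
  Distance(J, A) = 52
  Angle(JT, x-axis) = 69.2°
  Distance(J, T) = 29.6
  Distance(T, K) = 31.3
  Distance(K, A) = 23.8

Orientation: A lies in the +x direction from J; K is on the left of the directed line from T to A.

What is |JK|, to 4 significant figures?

46.26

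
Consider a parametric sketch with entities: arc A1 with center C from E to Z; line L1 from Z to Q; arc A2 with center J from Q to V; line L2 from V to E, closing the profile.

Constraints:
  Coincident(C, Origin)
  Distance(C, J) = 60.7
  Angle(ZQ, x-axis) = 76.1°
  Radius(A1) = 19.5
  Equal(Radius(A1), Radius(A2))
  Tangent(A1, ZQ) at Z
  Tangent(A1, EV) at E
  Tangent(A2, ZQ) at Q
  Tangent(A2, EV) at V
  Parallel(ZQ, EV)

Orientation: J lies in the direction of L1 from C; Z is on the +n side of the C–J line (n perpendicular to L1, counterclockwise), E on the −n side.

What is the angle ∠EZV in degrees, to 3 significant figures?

57.3°

The slot axis is L1's direction at 76.1°, so u = (cos 76.1°, sin 76.1°) = (0.240, 0.971) and n = (−sin 76.1°, cos 76.1°) = (-0.971, 0.240). C is at the origin and J lies 60.7 along u from C, so J = 60.7·u = (14.6, 58.9). Tangency of A1 to both parallel lines with radius 19.5 puts Z and E at C ± 19.5·n: Z = (-18.9, 4.68), E = (18.9, -4.68). Equal radii place Q and V the same way about J: Q = J + 19.5·n = (-4.35, 63.6), V = J − 19.5·n = (33.5, 54.2). Then cos ∠EZV = ZE·ZV / (|ZE||ZV|), giving 57.3°.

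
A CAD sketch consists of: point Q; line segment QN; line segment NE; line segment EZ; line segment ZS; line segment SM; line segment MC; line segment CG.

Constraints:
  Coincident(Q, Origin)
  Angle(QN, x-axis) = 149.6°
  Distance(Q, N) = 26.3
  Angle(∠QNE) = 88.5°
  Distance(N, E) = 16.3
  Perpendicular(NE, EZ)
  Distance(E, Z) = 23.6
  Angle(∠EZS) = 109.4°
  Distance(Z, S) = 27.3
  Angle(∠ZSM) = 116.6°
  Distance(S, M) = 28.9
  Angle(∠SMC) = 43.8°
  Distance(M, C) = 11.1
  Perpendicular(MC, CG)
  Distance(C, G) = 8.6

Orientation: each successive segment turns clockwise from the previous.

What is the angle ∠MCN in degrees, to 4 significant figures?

146.4°

Q is at the origin; QN runs at 149.6° with length 26.3, so N = (-22.68, 13.31). ∠QNE = 88.5° gives NE at 58.10° from the x-axis; with |NE| = 16.3, E = (-14.07, 27.15). NE is perpendicular to EZ, so EZ runs at -31.90°; with |EZ| = 23.6, Z = (5.965, 14.68). ∠EZS = 109.4° gives ZS at -102.5° from the x-axis; with |ZS| = 27.3, S = (0.05637, -11.98). ∠ZSM = 116.6° gives SM at -165.9° from the x-axis; with |SM| = 28.9, M = (-27.97, -19.02). ∠SMC = 43.8° gives MC at 57.90° from the x-axis; with |MC| = 11.1, C = (-22.07, -9.615). Then cos ∠MCN = CM·CN / (|CM||CN|), giving 146.4°.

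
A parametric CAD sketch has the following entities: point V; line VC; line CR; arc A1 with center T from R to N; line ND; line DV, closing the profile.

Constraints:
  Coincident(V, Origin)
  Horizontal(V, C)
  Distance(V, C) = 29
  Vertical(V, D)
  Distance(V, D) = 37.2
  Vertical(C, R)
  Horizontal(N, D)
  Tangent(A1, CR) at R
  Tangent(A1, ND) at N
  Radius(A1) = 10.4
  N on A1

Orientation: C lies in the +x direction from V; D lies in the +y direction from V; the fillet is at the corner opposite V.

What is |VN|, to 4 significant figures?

41.59

The virtual corner opposite V is at (29.00, 37.20). The tangent condition forces TR to be normal to CR and since A1 is tangent to ND there, TN ⟂ ND, with radius 10.4, so the center T sits 10.4 in from both sides at T = (18.60, 26.80). That places the tangent points at R = (29.00, 26.80) on CR and N = (18.60, 37.20) on ND. Then |VN| = |N − V| = 41.59.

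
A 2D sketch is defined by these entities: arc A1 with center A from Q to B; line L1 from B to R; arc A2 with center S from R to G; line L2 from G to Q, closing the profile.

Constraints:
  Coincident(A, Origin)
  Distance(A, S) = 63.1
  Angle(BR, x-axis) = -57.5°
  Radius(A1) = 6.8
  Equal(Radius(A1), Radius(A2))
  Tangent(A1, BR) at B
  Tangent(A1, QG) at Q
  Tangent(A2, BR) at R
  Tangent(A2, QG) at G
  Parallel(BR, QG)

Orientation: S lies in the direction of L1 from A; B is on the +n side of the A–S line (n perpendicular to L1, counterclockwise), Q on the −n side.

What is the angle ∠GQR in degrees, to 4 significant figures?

12.16°

The slot axis is L1's direction at -57.5°, so u = (cos -57.5°, sin -57.5°) = (0.5373, -0.8434) and n = (−sin -57.5°, cos -57.5°) = (0.8434, 0.5373). A is at the origin and S lies 63.1 along u from A, so S = 63.1·u = (33.90, -53.22). Tangency of A1 to both parallel lines with radius 6.8 puts B and Q at A ± 6.8·n: B = (5.735, 3.654), Q = (-5.735, -3.654). Equal radii place R and G the same way about S: R = S + 6.8·n = (39.64, -49.56), G = S − 6.8·n = (28.17, -56.87). Then cos ∠GQR = QG·QR / (|QG||QR|), giving 12.16°.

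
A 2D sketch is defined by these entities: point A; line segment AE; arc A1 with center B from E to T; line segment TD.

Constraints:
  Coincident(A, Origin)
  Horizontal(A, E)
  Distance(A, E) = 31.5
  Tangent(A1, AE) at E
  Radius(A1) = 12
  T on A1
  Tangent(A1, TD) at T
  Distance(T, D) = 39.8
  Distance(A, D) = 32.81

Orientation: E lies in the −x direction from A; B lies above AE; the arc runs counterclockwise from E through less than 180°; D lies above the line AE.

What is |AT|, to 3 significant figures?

23.1

A is at the origin; AE is horizontal with |AE| = 31.5 and E on the −x side, so E = (-31.5, 0.00). The tangent condition forces BE to be normal to AE, so B = E + (0, 12) = (-31.5, 12.0). Since BT ⟂ TD (tangency), |BD| = √(12.0² + 39.8²) = 41.6 regardless of where T sits on A1. So D lies on both circle(A, 32.81) and circle(B, 41.6); the above-AE intersection is D = (4.68, 32.5). T is the foot of the tangent from D: T = (-22.8, 3.71).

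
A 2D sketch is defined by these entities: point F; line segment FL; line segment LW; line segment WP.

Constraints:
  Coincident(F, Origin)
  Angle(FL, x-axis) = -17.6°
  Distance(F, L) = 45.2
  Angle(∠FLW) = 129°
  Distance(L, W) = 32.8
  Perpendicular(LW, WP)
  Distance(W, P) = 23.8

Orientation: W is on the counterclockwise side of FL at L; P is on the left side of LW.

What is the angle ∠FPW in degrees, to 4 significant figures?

100.5°

F is at the origin; FL runs at -17.6° with length 45.2, so L = 45.2·(cos -17.6°, sin -17.6°) = (43.08, -13.67). ∠FLW = 129.0°, so LW runs at -17.6° + (180° − 129.0°) = 33.40° from the x-axis; with |LW| = 32.8, W = L + 32.8·(cos 33.40°, sin 33.40°) = (70.47, 4.389). LW ⟂ WP; with |WP| = 23.8 on the left of LW, P = W + 23.8·(-0.5505, 0.8348) = (57.37, 24.26). Then cos ∠FPW = PF·PW / (|PF||PW|), giving 100.5°.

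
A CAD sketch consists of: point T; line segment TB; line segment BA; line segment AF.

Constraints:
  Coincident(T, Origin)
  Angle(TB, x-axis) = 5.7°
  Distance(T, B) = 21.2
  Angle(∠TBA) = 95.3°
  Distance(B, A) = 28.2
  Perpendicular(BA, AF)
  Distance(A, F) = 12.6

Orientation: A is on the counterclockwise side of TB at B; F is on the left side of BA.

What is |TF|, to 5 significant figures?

31.336

T is at the origin; TB runs at 5.7° with length 21.2, so B = 21.2·(cos 5.7°, sin 5.7°) = (21.095, 2.1056). ∠TBA = 95.3°, so BA runs at 5.7° + (180° − 95.3°) = 90.400° from the x-axis; with |BA| = 28.2, A = B + 28.2·(cos 90.400°, sin 90.400°) = (20.898, 30.305). BA ⟂ AF; with |AF| = 12.6 on the left of BA, F = A + 12.6·(-0.99998, -0.0069813) = (8.2986, 30.217). Then |TF| = |F − T| = 31.336.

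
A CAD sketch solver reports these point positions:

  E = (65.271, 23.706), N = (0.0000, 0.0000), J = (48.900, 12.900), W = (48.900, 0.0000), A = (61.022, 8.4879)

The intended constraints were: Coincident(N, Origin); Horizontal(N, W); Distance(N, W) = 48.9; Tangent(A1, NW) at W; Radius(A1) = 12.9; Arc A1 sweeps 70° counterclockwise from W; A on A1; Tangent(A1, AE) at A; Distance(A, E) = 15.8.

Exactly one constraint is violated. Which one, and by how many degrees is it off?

Tangent(A1, AE) at A — off by 4.40°.

N = (0.00, 0.00) ✓; N.y = 0.00, W.y = 0.00 ✓; |NW| = 48.90 ✓; ∠(JW, WN) = 90.00° ✓; |JW| = 12.90 ✓; bearing(J→A) − bearing(J→W) = 70.00° ✓; |JA| = 12.90 ✓; ∠(JA, AE) = 85.60° ✗; |AE| = 15.80 ✓.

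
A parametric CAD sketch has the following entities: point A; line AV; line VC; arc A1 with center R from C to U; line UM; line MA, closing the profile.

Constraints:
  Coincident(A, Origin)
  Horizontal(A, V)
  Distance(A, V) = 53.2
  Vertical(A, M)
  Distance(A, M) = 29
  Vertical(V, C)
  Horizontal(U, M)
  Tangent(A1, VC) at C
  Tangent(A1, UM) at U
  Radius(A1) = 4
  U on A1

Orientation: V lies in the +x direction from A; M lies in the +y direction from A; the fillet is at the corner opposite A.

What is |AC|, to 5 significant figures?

58.781

A is at the origin; A and V share the same y with |AV| = 53.2 and V on the +x side, so V = (53.200, 0.0000). AM is vertical with |AM| = 29.0 and M on the +y side, so M = (0.0000, 29.000). The virtual corner opposite A is at (53.200, 29.000). Since A1 is tangent to VC there, RC ⟂ VC and since A1 is tangent to UM there, RU ⟂ UM, with radius 4.0, so the center R sits 4.0 in from both sides at R = (49.200, 25.000). That places the tangent points at C = (53.200, 25.000) on VC and U = (49.200, 29.000) on UM. Then |AC| = |C − A| = 58.781.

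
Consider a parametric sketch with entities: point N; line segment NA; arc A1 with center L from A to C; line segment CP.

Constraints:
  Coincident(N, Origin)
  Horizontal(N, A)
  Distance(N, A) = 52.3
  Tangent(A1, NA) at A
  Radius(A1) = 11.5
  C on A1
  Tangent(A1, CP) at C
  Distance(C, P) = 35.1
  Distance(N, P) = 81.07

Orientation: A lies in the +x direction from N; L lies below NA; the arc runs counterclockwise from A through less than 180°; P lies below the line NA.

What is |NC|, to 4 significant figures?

47.78

Checks: N = (0.00, 0.00) ✓; |LC| = 11.50 ✓; ∠(LC, CP) = 90.00° ✓; |CP| = 35.10 ✓; |NP| = 81.07 ✓.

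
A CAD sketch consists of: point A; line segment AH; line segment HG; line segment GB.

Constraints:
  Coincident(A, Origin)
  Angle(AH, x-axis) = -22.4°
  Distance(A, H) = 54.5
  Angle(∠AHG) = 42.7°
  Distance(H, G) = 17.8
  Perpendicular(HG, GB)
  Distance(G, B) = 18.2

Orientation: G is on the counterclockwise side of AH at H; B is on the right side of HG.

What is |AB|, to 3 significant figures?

59.5

A is at the origin; AH runs at -22.4° with length 54.5, so H = 54.5·(cos -22.4°, sin -22.4°) = (50.4, -20.8). ∠AHG = 42.7°, so HG runs at -22.4° + (180° − 42.7°) = 115° from the x-axis; with |HG| = 17.8, G = H + 17.8·(cos 115°, sin 115°) = (42.9, -4.62). HG ⟂ GB; with |GB| = 18.2 on the right of HG, B = G + 18.2·(0.907, 0.421) = (59.4, 3.04). Then |AB| = |B − A| = 59.5.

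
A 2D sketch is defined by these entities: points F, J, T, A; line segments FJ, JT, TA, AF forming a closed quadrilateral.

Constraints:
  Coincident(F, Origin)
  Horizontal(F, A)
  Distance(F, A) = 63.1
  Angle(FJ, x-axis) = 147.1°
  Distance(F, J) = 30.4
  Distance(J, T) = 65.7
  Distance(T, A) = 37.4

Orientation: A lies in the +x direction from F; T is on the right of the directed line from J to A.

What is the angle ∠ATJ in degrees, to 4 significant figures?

119.4°

F is at the origin; F and A share the same y with |FA| = 63.1 and A in +x, so A = (63.1, 0). FJ runs at 147.1° with |FJ| = 30.4, so J = (-25.52, 16.51). T is determined by |JT| = 65.7 and |TA| = 37.4 together: it lies at the intersection of circle(J, 65.7) and circle(A, 37.4). With |JA| = 90.15, the foot of the radical line on JA is 61.26 from J and the perpendicular offset is √(65.7² − 61.26²) = 23.75. Taking the right-of-JA solution: T = (30.35, -18.05).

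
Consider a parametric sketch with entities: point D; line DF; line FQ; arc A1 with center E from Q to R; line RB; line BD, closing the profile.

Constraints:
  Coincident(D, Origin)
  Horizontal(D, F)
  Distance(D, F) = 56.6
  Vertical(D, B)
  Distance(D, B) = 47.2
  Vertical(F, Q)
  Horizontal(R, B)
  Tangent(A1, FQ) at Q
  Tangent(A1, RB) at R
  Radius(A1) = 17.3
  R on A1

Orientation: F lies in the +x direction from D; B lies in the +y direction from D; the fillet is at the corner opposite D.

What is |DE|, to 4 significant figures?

49.38

D is at the origin; D and F share the same y with |DF| = 56.6 and F on the +x side, so F = (56.60, 0.000). DB is vertical with |DB| = 47.2 and B on the +y side, so B = (0.000, 47.20). The virtual corner opposite D is at (56.60, 47.20). Tangency of A1 to FQ means the radius EQ is perpendicular to FQ and since A1 is tangent to RB there, ER ⟂ RB, with radius 17.3, so the center E sits 17.3 in from both sides at E = (39.30, 29.90). Then |DE| = |E − D| = 49.38.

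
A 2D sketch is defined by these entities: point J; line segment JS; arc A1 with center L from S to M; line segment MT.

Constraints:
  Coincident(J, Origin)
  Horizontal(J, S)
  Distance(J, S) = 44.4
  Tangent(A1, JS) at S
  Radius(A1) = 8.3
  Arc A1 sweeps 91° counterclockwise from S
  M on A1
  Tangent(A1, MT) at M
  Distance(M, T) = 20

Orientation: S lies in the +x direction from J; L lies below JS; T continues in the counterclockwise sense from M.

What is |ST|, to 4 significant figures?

29.53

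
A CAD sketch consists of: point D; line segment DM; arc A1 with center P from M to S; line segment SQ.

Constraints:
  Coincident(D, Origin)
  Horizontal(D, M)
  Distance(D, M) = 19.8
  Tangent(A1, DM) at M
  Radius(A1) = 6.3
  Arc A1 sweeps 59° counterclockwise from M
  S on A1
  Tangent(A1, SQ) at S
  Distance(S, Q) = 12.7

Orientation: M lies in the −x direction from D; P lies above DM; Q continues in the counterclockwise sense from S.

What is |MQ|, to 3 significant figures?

18.4

D is at the origin; DM is horizontal with |DM| = 19.8 and M on the −x side, so M = (-19.8, 0.00). The tangent condition forces PM to be normal to DM, so P = M + (0, 6.3) = (-19.8, 6.30). On A1, M sits at bearing -90° from P; a 59° counterclockwise sweep puts S at bearing -31°, so S = P + 6.3·(cos -31°, sin -31°) = (-14.4, 3.06). Since A1 is tangent to SQ there, PS ⟂ SQ, so SQ runs along (−sin -31°, cos -31°); with |SQ| = 12.7, Q = (-7.86, 13.9). Then |MQ| = |Q − M| = 18.4.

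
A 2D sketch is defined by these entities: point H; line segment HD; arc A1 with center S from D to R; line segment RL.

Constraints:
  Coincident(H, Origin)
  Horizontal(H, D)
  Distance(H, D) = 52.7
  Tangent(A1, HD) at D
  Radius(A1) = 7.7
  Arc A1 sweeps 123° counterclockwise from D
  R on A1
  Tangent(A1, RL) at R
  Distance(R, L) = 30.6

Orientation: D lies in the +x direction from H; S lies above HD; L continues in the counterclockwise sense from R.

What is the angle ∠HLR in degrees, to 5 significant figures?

81.528°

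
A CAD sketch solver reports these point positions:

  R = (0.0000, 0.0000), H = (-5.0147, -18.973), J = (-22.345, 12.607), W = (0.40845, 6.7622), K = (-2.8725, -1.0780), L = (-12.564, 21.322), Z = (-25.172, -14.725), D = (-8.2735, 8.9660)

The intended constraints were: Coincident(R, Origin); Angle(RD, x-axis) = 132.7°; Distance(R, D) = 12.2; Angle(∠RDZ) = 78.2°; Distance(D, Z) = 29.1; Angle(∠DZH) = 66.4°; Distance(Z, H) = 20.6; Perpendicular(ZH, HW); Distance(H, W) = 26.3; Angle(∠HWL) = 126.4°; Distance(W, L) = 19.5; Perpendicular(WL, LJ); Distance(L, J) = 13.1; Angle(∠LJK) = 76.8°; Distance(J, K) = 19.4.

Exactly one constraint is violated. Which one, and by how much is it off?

Distance(J, K) = 19.4 — off by 4.40.

R = (0.00, 0.00) ✓; RD at 132.7° ✓; |RD| = 12.20 ✓; ∠RDZ = 78.20° ✓; |DZ| = 29.10 ✓; ∠DZH = 66.40° ✓; |ZH| = 20.60 ✓; ∠(ZH, HW) = 90.00° ✓; |HW| = 26.30 ✓; ∠HWL = 126.4° ✓; |WL| = 19.50 ✓; ∠(WL, LJ) = 90.00° ✓; |LJ| = 13.10 ✓; ∠LJK = 76.80° ✓; |JK| = 23.80 ✗.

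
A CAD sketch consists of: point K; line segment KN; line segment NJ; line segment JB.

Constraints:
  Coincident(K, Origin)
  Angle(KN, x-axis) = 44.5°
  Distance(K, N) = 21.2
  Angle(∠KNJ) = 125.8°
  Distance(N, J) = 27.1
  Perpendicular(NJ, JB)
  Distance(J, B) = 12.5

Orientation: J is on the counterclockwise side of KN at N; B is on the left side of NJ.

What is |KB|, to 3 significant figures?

39.8

K is at the origin; KN runs at 44.5° with length 21.2, so N = 21.2·(cos 44.5°, sin 44.5°) = (15.1, 14.9). ∠KNJ = 125.8°, so NJ runs at 44.5° + (180° − 125.8°) = 98.7° from the x-axis; with |NJ| = 27.1, J = N + 27.1·(cos 98.7°, sin 98.7°) = (11.0, 41.6). The perpendicularity gives JB at right angles to NJ; with |JB| = 12.5 on the left of NJ, B = J + 12.5·(-0.988, -0.151) = (-1.33, 39.8). Then |KB| = |B − K| = 39.8.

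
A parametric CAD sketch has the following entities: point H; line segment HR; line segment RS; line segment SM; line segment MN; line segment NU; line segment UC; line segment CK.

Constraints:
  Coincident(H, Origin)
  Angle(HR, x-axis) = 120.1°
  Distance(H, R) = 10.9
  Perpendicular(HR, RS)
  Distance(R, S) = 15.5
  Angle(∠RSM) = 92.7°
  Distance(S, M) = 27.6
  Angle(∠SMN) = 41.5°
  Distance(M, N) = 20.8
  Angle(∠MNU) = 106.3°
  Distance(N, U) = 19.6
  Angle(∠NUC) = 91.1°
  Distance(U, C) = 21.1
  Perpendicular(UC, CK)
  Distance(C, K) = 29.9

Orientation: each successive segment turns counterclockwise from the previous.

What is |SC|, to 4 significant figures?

16.03

H is at the origin; HR runs at 120.1° with length 10.9, so R = (-5.466, 9.430). The perpendicularity gives RS at right angles to HR, so RS runs at -149.9°; with |RS| = 15.5, S = (-18.88, 1.657). ∠RSM = 92.7° gives SM at -62.60° from the x-axis; with |SM| = 27.6, M = (-6.175, -22.85). ∠SMN = 41.5° gives MN at 75.90° from the x-axis; with |MN| = 20.8, N = (-1.108, -2.674). ∠MNU = 106.3° gives NU at 149.6° from the x-axis; with |NU| = 19.6, U = (-18.01, 7.245). ∠NUC = 91.1° gives UC at -121.5° from the x-axis; with |UC| = 21.1, C = (-29.04, -10.75). Then |SC| = |C − S| = 16.03.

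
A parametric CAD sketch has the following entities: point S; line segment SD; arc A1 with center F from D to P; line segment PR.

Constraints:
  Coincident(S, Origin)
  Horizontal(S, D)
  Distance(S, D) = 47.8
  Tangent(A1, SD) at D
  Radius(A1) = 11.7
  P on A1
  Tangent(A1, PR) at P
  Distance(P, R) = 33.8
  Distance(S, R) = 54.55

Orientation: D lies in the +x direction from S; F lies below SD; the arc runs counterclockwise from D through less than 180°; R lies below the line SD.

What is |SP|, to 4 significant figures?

37.63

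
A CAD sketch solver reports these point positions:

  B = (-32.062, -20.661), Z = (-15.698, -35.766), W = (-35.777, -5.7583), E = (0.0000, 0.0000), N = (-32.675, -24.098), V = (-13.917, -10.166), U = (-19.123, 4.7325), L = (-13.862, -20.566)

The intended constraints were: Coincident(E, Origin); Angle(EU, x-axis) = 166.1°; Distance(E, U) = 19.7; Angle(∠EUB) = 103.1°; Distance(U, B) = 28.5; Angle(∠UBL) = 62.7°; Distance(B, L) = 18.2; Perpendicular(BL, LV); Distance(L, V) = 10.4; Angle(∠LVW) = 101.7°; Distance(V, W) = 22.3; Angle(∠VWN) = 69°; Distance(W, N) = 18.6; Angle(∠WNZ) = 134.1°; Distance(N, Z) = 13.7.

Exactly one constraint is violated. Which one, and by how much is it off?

Distance(N, Z) = 13.7 — off by 6.90.

E = (0.00, 0.00) ✓; EU at 166.1° ✓; |EU| = 19.70 ✓; ∠EUB = 103.1° ✓; |UB| = 28.50 ✓; ∠UBL = 62.70° ✓; |BL| = 18.20 ✓; ∠(BL, LV) = 90.00° ✓; |LV| = 10.40 ✓; ∠LVW = 101.7° ✓; |VW| = 22.30 ✓; ∠VWN = 69.00° ✓; |WN| = 18.60 ✓; ∠WNZ = 134.1° ✓; |NZ| = 20.60 ✗.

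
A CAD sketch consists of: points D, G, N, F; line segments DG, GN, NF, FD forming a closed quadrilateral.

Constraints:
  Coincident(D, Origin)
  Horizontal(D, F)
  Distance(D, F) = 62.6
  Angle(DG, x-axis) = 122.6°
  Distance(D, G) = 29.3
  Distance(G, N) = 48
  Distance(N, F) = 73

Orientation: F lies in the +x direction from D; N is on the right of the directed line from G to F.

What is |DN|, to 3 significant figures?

23.5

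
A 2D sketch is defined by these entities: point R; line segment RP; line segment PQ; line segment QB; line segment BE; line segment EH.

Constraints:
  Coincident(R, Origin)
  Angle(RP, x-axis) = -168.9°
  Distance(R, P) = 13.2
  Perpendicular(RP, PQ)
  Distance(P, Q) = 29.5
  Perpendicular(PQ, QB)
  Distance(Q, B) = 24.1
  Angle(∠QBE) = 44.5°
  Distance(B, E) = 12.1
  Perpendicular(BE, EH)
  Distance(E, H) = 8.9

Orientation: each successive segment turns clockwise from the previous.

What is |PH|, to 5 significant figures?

28.882

R is at the origin; RP runs at -168.9° with length 13.2, so P = (-12.953, -2.5413). The perpendicularity gives PQ at right angles to RP, so PQ runs at 101.10°; with |PQ| = 29.5, Q = (-18.632, 26.407). PQ ⟂ QB, so QB runs at 11.100°; with |QB| = 24.1, B = (5.0167, 31.047). ∠QBE = 44.5° gives BE at -124.40° from the x-axis; with |BE| = 12.1, E = (-1.8194, 21.063). The perpendicularity gives EH at right angles to BE, so EH runs at 145.60°; with |EH| = 8.9, H = (-9.1629, 26.091). Then |PH| = |H − P| = 28.882.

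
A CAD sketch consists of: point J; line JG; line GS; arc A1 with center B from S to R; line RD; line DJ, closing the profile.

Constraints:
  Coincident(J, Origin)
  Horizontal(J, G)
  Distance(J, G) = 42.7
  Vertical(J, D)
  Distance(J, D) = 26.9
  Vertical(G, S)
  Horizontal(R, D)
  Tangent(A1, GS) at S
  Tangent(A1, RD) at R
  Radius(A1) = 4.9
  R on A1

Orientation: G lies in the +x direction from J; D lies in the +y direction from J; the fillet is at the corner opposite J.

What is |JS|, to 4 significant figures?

48.03

J is at the origin; JG is horizontal with |JG| = 42.7 and G on the +x side, so G = (42.70, 0.000). JD is vertical with |JD| = 26.9 and D on the +y side, so D = (0.000, 26.90). The virtual corner opposite J is at (42.70, 26.90). A1 meets GS tangentially, so BS is at right angles to GS and tangency of A1 to RD means the radius BR is perpendicular to RD, with radius 4.9, so the center B sits 4.9 in from both sides at B = (37.80, 22.00). That places the tangent points at S = (42.70, 22.00) on GS and R = (37.80, 26.90) on RD. Then |JS| = |S − J| = 48.03.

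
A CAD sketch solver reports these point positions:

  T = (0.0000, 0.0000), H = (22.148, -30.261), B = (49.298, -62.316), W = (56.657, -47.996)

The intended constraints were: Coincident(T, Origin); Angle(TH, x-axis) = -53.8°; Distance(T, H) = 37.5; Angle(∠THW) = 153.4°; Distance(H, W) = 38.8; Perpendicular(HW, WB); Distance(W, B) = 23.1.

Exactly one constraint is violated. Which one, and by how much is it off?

Distance(W, B) = 23.1 — off by 7.00.

T = (0.00, 0.00) ✓; TH at -53.80° ✓; |TH| = 37.50 ✓; ∠THW = 153.4° ✓; |HW| = 38.80 ✓; ∠(HW, WB) = 90.00° ✓; |WB| = 16.10 ✗.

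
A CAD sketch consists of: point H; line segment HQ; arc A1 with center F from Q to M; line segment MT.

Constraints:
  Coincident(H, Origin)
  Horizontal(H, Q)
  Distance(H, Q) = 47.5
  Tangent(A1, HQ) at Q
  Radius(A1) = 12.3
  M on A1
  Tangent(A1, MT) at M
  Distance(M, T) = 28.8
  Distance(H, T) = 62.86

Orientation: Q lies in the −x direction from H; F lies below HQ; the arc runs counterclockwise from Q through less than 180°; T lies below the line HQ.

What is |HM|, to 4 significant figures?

61.13

Checks: ∠(FQ, QH) = 90.00° ✓; |FM| = 12.30 ✓; ∠(FM, MT) = 90.00° ✓; |MT| = 28.80 ✓; |HT| = 62.86 ✓.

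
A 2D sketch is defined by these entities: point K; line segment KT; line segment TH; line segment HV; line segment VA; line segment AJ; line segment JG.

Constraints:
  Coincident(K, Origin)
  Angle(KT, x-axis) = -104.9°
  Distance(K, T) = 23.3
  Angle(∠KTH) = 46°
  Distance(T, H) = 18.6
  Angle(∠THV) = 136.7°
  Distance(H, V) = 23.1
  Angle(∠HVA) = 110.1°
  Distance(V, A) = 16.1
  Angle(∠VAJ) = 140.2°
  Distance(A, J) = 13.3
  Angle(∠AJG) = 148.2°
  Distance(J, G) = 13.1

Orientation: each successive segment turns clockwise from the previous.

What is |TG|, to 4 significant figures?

35.83

∠VAJ = 140.2° gives AJ at -31.90° from the x-axis; with |AJ| = 13.3, J = (16.52, 11.17). ∠AJG = 148.2° gives JG at -63.70° from the x-axis; with |JG| = 13.1, G = (22.33, -0.5710). Then |TG| = |G − T| = 35.83.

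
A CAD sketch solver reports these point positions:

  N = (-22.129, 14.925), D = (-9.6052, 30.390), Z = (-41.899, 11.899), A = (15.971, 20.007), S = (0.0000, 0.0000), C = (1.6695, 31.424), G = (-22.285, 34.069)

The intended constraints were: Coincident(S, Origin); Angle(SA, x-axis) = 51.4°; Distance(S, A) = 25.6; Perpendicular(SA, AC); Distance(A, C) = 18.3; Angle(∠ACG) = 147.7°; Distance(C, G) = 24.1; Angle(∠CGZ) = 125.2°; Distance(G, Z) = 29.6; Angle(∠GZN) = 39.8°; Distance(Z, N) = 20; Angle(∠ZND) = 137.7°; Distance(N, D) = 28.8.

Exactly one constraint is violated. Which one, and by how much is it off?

Distance(N, D) = 28.8 — off by 8.90.

S = (0.00, 0.00) ✓; SA at 51.40° ✓; |SA| = 25.60 ✓; ∠(SA, AC) = 90.00° ✓; |AC| = 18.30 ✓; ∠ACG = 147.7° ✓; |CG| = 24.10 ✓; ∠CGZ = 125.2° ✓; |GZ| = 29.60 ✓; ∠GZN = 39.80° ✓; |ZN| = 20.00 ✓; ∠ZND = 137.7° ✓; |ND| = 19.90 ✗.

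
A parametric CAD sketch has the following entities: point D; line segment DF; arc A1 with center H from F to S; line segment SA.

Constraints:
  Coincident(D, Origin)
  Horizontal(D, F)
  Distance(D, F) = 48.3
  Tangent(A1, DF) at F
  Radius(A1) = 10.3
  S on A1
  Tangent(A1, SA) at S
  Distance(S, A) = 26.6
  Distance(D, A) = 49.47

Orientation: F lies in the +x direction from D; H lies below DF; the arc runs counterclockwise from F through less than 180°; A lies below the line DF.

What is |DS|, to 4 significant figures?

39.13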